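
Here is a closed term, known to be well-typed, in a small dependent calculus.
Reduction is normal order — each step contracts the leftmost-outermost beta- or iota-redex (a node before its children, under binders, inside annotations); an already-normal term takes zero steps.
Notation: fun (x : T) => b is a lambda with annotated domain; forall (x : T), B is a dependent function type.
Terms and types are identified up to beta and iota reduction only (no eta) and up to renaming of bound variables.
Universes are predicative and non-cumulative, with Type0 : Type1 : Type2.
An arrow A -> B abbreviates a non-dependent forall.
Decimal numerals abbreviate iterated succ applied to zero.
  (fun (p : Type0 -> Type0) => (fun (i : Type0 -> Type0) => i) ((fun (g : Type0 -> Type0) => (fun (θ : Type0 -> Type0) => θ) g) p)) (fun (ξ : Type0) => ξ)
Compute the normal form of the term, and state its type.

normal form:
  fun (p : Type0) => p
type:
  Type0 -> Type0


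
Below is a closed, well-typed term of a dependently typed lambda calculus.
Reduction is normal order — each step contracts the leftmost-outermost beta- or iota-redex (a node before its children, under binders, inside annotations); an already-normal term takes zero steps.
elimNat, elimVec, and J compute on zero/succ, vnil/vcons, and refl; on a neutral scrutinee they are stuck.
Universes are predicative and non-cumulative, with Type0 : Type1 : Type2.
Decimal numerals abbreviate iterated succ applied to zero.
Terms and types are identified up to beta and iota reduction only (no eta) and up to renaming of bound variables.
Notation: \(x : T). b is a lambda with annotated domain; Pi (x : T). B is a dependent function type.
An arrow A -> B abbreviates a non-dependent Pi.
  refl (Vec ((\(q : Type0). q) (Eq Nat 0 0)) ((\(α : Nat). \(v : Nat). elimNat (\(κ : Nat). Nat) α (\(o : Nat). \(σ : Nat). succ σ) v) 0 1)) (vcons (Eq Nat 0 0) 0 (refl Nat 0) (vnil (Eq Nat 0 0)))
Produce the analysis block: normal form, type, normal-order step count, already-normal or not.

reduced normal form:
  refl (Vec (Eq Nat 0 0) 1) (vcons (Eq Nat 0 0) 0 (refl Nat 0) (vnil (Eq Nat 0 0)))
the term's type:
  Eq (Vec (Eq Nat 0 0) 1) (vcons (Eq Nat 0 0) 0 (refl Nat 0) (vnil (Eq Nat 0 0))) (vcons (Eq Nat 0 0) 0 (refl Nat 0) (vnil (Eq Nat 0 0)))
reduction steps (normal order): 7
already normal: no
first contracted redex: a beta-redex


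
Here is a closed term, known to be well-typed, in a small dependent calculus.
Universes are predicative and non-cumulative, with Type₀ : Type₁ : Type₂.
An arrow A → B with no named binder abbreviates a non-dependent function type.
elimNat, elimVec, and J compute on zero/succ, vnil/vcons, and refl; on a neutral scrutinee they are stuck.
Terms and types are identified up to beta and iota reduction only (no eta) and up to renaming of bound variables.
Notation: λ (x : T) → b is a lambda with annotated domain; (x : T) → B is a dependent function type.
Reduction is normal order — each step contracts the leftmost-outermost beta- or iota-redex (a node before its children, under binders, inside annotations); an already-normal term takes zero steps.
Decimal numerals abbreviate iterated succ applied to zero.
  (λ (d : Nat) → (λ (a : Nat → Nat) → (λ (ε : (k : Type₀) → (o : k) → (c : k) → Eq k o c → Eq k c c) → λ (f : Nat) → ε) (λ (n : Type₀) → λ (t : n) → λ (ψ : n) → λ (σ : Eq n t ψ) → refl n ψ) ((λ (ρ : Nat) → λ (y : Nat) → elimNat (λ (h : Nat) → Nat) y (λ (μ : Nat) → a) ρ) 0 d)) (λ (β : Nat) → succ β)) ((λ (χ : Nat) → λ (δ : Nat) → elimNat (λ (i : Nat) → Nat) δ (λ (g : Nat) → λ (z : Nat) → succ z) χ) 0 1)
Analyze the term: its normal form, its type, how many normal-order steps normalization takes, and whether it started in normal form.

resulting normal form:
  λ (d : Type₀) → λ (a : d) → λ (ε : d) → λ (k : Eq d a ε) → refl d ε
type:
  (d : Type₀) → (a : d) → (ε : d) → Eq d a ε → Eq d ε ε
reduction steps (normal order): 4
term was already normal: no
first contracted redex: a beta-redex


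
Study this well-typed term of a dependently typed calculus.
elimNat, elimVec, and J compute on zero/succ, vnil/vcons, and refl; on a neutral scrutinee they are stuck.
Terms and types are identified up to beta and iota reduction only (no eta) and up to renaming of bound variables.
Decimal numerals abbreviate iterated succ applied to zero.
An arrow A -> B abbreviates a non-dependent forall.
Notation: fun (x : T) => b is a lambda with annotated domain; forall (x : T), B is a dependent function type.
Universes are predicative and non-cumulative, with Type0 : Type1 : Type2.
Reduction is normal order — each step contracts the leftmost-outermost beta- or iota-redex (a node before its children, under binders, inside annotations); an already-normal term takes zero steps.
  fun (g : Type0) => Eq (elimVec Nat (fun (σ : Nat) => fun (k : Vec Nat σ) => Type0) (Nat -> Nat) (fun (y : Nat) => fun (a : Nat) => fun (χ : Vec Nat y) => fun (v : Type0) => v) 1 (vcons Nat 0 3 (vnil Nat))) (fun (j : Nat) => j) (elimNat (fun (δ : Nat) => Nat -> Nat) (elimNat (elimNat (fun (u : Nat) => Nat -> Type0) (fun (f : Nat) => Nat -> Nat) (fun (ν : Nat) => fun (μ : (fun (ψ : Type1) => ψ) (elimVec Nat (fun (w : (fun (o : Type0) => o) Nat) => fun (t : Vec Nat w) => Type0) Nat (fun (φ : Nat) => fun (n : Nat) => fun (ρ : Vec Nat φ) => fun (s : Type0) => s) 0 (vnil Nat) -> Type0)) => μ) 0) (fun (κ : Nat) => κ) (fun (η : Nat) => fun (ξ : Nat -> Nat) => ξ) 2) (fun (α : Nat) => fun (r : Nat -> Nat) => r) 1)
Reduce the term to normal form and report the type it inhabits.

reduced normal form:
  fun (g : Type0) => Eq (Nat -> Nat) (fun (σ : Nat) => σ) (fun (k : Nat) => k)
inferred type:
  Type0 -> Type0


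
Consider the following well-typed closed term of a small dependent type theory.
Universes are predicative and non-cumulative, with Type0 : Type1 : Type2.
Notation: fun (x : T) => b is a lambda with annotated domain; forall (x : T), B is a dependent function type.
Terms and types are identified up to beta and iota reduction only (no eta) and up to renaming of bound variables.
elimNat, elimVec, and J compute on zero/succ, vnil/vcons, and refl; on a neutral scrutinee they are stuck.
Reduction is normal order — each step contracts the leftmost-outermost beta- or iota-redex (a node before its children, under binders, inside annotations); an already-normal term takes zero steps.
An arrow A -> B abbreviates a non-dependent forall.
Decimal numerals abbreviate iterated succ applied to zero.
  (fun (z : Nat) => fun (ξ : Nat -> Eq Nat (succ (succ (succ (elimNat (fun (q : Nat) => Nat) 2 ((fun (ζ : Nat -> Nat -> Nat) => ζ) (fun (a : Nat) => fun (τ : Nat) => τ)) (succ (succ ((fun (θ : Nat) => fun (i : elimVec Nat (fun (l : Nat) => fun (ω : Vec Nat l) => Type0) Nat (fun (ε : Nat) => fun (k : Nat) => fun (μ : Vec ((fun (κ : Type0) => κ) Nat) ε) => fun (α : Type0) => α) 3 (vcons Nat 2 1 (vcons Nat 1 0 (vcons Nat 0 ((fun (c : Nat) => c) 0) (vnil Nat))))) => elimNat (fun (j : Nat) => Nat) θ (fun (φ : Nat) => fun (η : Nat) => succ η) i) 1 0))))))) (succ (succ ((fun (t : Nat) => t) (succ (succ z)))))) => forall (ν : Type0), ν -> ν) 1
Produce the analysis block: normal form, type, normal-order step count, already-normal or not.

reduced normal form:
  fun (z : Nat -> Eq Nat 5 5) => forall (ξ : Type0), ξ -> ξ
inferred type:
  (Nat -> Eq Nat 5 5) -> Type1
steps to reach normal form (normal order): 18
already normal: no
first contracted redex: a beta-redex


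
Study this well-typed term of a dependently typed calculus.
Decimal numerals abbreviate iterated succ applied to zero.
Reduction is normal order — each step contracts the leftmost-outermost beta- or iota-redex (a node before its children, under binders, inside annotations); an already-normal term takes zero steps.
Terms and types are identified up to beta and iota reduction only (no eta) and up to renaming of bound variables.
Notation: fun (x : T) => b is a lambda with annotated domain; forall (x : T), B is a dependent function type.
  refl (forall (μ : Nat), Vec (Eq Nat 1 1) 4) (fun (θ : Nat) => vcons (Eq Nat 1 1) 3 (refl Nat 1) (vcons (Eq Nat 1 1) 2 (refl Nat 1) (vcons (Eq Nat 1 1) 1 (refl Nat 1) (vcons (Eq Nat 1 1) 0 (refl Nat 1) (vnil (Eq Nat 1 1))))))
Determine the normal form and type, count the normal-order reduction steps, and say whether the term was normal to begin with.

normal form:
  refl (forall (μ : Nat), Vec (Eq Nat 1 1) 4) (fun (θ : Nat) => vcons (Eq Nat 1 1) 3 (refl Nat 1) (vcons (Eq Nat 1 1) 2 (refl Nat 1) (vcons (Eq Nat 1 1) 1 (refl Nat 1) (vcons (Eq Nat 1 1) 0 (refl Nat 1) (vnil (Eq Nat 1 1))))))
inferred type:
  Eq (forall (μ : Nat), Vec (Eq Nat 1 1) 4) (fun (θ : Nat) => vcons (Eq Nat 1 1) 3 (refl Nat 1) (vcons (Eq Nat 1 1) 2 (refl Nat 1) (vcons (Eq Nat 1 1) 1 (refl Nat 1) (vcons (Eq Nat 1 1) 0 (refl Nat 1) (vnil (Eq Nat 1 1)))))) (fun (c : Nat) => vcons (Eq Nat 1 1) 3 (refl Nat 1) (vcons (Eq Nat 1 1) 2 (refl Nat 1) (vcons (Eq Nat 1 1) 1 (refl Nat 1) (vcons (Eq Nat 1 1) 0 (refl Nat 1) (vnil (Eq Nat 1 1))))))
normal-order step count: 0
already normal: yes


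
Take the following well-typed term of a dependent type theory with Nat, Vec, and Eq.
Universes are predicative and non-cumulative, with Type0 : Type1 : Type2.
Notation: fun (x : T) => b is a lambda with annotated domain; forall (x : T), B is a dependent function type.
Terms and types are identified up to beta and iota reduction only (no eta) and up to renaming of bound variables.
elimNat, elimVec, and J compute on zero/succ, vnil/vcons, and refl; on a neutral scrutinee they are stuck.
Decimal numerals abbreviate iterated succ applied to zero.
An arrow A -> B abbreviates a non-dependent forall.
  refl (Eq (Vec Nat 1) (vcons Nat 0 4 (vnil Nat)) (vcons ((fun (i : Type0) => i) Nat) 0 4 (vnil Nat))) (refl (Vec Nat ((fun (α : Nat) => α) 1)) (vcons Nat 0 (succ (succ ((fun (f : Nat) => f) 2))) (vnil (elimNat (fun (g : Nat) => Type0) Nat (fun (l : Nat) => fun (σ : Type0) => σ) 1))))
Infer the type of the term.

inferred type:
  Eq (Eq (Vec Nat 1) (vcons Nat 0 4 (vnil Nat)) (vcons Nat 0 4 (vnil Nat))) (refl (Vec Nat 1) (vcons Nat 0 4 (vnil Nat))) (refl (Vec Nat 1) (vcons Nat 0 4 (vnil Nat)))


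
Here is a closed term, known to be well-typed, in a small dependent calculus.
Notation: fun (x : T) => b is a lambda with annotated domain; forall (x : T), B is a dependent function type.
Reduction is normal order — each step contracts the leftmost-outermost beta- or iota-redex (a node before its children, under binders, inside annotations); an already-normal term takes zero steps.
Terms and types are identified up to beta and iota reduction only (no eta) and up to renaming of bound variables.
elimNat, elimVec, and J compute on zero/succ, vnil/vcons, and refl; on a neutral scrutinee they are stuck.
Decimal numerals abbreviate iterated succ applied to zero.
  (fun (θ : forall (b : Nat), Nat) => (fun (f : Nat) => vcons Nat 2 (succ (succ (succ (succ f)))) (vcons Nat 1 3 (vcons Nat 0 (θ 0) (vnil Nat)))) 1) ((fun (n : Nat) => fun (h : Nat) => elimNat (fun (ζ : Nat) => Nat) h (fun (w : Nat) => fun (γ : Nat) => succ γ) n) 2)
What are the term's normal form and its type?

reduced normal form:
  vcons Nat 2 5 (vcons Nat 1 3 (vcons Nat 0 2 (vnil Nat)))
inferred type:
  Vec Nat 3
observation: 11 normal-order steps separate the term from its normal form.


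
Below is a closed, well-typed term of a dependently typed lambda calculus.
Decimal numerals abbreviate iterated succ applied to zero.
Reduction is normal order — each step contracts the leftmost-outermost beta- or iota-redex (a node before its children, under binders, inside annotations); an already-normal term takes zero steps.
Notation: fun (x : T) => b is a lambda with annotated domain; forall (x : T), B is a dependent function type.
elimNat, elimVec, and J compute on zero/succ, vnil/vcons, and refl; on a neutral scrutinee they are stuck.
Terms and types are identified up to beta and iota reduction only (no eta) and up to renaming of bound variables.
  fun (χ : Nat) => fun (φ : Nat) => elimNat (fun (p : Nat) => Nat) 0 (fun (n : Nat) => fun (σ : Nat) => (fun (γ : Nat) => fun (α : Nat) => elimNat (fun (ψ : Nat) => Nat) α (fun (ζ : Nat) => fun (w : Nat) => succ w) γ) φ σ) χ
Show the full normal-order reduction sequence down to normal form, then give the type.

normal-order reduction:
  fun (χ : Nat) => fun (φ : Nat) => elimNat (fun (p : Nat) => Nat) 0 (fun (n : Nat) => fun (σ : Nat) => (fun (γ : Nat) => fun (α : Nat) => elimNat (fun (ψ : Nat) => Nat) α (fun (ζ : Nat) => fun (w : Nat) => succ w) γ) φ σ) χ
  ~> fun (χ : Nat) => fun (φ : Nat) => elimNat (fun (p : Nat) => Nat) 0 (fun (n : Nat) => fun (σ : Nat) => (fun (γ : Nat) => elimNat (fun (α : Nat) => Nat) γ (fun (ψ : Nat) => fun (ζ : Nat) => succ ζ) φ) σ) χ
  ~> fun (χ : Nat) => fun (φ : Nat) => elimNat (fun (p : Nat) => Nat) 0 (fun (n : Nat) => fun (σ : Nat) => elimNat (fun (γ : Nat) => Nat) σ (fun (α : Nat) => fun (ψ : Nat) => succ ψ) φ) χ
the term's type:
  forall (χ : Nat), forall (φ : Nat), Nat


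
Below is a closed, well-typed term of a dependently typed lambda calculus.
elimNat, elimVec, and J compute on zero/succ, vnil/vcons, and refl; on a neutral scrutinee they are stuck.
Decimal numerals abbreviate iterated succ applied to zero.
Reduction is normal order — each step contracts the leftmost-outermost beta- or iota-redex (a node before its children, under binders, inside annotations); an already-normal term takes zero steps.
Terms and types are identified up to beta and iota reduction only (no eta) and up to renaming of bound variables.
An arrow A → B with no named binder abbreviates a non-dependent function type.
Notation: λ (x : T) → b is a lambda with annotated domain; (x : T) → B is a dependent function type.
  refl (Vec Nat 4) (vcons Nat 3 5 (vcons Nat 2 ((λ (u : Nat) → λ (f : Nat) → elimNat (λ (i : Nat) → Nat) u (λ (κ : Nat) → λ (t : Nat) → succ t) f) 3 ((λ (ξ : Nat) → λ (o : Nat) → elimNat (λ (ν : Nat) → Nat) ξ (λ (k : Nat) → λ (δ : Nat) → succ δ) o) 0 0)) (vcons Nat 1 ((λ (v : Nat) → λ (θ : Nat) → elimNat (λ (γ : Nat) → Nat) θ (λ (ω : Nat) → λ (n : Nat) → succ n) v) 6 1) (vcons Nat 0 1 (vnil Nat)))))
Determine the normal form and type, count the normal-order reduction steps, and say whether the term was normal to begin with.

reduced normal form:
  refl (Vec Nat 4) (vcons Nat 3 5 (vcons Nat 2 3 (vcons Nat 1 7 (vcons Nat 0 1 (vnil Nat)))))
inferred type:
  Eq (Vec Nat 4) (vcons Nat 3 5 (vcons Nat 2 3 (vcons Nat 1 7 (vcons Nat 0 1 (vnil Nat))))) (vcons Nat 3 5 (vcons Nat 2 3 (vcons Nat 1 7 (vcons Nat 0 1 (vnil Nat)))))
normal-order step count: 27
already normal: no
first contracted redex: a beta-redex


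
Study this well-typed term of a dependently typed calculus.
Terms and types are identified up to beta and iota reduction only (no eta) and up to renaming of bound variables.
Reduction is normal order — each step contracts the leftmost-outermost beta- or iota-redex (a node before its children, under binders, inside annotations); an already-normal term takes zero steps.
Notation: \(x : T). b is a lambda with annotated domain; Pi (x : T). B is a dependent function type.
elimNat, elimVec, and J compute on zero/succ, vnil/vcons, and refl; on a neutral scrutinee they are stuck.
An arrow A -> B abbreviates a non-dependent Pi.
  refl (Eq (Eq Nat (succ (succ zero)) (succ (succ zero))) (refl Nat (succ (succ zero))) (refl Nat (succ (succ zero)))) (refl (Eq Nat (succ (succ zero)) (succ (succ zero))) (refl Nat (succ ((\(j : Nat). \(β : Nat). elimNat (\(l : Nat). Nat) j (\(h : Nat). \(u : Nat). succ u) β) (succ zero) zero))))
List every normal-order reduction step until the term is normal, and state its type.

normal-order reduction sequence:
  refl (Eq (Eq Nat (succ (succ zero)) (succ (succ zero))) (refl Nat (succ (succ zero))) (refl Nat (succ (succ zero)))) (refl (Eq Nat (succ (succ zero)) (succ (succ zero))) (refl Nat (succ ((\(j : Nat). \(β : Nat). elimNat (\(l : Nat). Nat) j (\(h : Nat). \(u : Nat). succ u) β) (succ zero) zero))))
  ~> refl (Eq (Eq Nat (succ (succ zero)) (succ (succ zero))) (refl Nat (succ (succ zero))) (refl Nat (succ (succ zero)))) (refl (Eq Nat (succ (succ zero)) (succ (succ zero))) (refl Nat (succ ((\(j : Nat). elimNat (\(β : Nat). Nat) (succ zero) (\(l : Nat). \(h : Nat). succ h) j) zero))))
  ~> refl (Eq (Eq Nat (succ (succ zero)) (succ (succ zero))) (refl Nat (succ (succ zero))) (refl Nat (succ (succ zero)))) (refl (Eq Nat (succ (succ zero)) (succ (succ zero))) (refl Nat (succ (elimNat (\(j : Nat). Nat) (succ zero) (\(β : Nat). \(l : Nat). succ l) zero))))
  ~> refl (Eq (Eq Nat (succ (succ zero)) (succ (succ zero))) (refl Nat (succ (succ zero))) (refl Nat (succ (succ zero)))) (refl (Eq Nat (succ (succ zero)) (succ (succ zero))) (refl Nat (succ (succ zero))))
inferred type:
  Eq (Eq (Eq Nat (succ (succ zero)) (succ (succ zero))) (refl Nat (succ (succ zero))) (refl Nat (succ (succ zero)))) (refl (Eq Nat (succ (succ zero)) (succ (succ zero))) (refl Nat (succ (succ zero)))) (refl (Eq Nat (succ (succ zero)) (succ (succ zero))) (refl Nat (succ (succ zero))))


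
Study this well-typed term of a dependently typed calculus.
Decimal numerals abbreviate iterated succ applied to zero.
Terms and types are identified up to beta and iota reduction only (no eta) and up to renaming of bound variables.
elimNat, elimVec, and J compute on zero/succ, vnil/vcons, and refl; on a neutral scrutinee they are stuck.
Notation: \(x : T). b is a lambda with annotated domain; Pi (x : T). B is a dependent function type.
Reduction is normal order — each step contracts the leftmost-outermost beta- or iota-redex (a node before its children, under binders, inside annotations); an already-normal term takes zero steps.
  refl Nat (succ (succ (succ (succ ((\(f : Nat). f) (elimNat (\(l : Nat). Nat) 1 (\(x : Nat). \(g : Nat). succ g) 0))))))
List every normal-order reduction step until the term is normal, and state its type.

reduction (normal order):
  refl Nat (succ (succ (succ (succ ((\(f : Nat). f) (elimNat (\(l : Nat). Nat) 1 (\(x : Nat). \(g : Nat). succ g) 0))))))
  ~> refl Nat (succ (succ (succ (succ (elimNat (\(f : Nat). Nat) 1 (\(l : Nat). \(x : Nat). succ x) 0)))))
  ~> refl Nat 5
the term's type:
  Eq Nat 5 5


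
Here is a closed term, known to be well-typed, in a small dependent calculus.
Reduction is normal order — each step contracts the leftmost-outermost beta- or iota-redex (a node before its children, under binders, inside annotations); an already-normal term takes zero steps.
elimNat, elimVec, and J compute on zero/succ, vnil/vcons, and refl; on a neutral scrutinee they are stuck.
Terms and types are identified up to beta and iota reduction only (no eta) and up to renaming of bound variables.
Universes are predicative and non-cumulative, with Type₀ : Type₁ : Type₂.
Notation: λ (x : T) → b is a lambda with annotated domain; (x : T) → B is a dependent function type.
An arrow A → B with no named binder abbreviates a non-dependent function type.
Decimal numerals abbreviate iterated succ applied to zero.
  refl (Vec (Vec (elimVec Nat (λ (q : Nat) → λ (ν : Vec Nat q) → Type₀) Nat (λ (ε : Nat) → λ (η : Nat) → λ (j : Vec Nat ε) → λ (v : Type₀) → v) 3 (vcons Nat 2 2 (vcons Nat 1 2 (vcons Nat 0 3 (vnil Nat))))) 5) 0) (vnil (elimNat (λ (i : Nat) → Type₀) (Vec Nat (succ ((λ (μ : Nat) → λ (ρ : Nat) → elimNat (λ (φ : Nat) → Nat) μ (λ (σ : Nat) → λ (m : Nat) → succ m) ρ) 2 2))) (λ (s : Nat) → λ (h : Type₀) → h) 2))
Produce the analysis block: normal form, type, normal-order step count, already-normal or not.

reduced normal form:
  refl (Vec (Vec Nat 5) 0) (vnil (Vec Nat 5))
the term's type:
  Eq (Vec (Vec Nat 5) 0) (vnil (Vec Nat 5)) (vnil (Vec Nat 5))
normal-order step count: 32
started in normal form: no
first redex: an elimVec iota-redex


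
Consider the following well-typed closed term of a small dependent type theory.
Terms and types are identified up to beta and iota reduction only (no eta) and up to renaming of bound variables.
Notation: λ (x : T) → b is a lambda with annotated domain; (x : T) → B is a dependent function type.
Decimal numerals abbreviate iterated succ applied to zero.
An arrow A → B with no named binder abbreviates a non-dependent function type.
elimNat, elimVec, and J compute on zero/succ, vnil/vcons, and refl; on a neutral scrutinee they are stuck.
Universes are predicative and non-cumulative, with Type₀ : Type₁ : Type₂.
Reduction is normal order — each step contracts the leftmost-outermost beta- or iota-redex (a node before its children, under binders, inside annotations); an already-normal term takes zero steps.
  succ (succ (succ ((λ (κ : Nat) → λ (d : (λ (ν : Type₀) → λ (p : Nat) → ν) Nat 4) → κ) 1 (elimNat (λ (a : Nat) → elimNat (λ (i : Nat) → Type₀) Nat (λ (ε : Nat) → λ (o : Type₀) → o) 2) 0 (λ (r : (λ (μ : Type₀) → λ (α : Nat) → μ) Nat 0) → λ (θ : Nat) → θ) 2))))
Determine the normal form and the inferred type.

normal form:
  4
inferred type:
  Nat
observation: normalization takes exactly 2 steps under the normal-order strategy.


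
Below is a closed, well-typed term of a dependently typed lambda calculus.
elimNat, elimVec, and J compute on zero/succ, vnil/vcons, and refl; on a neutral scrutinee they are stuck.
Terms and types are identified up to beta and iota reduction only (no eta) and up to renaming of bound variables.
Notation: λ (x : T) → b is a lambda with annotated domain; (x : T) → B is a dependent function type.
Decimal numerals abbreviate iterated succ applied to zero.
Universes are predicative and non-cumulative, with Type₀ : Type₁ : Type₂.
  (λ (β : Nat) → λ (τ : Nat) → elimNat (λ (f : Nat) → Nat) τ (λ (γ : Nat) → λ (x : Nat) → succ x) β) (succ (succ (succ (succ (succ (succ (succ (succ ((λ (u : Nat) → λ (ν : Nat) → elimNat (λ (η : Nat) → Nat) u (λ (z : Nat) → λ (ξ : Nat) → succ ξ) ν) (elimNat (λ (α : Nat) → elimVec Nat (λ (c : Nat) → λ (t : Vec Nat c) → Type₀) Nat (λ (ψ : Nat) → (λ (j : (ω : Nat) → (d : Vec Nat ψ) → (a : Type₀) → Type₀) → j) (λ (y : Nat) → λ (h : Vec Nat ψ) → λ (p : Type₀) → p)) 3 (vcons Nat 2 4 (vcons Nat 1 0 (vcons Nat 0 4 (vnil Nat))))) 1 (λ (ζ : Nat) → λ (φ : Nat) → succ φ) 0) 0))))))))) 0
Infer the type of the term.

type:
  Nat


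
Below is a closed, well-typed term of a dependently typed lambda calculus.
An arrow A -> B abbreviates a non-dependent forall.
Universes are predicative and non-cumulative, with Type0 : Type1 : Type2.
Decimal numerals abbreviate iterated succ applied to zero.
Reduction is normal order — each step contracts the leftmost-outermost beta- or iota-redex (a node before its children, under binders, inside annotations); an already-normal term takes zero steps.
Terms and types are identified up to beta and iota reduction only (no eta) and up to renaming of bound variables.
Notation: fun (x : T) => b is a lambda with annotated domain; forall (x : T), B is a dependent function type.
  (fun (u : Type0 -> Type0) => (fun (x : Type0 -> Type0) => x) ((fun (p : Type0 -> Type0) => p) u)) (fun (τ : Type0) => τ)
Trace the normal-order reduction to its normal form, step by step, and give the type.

reduction (normal order):
  (fun (u : Type0 -> Type0) => (fun (x : Type0 -> Type0) => x) ((fun (p : Type0 -> Type0) => p) u)) (fun (τ : Type0) => τ)
  ~> (fun (u : Type0 -> Type0) => u) ((fun (x : Type0 -> Type0) => x) (fun (p : Type0) => p))
  ~> (fun (u : Type0 -> Type0) => u) (fun (x : Type0) => x)
  ~> fun (u : Type0) => u
type:
  Type0 -> Type0


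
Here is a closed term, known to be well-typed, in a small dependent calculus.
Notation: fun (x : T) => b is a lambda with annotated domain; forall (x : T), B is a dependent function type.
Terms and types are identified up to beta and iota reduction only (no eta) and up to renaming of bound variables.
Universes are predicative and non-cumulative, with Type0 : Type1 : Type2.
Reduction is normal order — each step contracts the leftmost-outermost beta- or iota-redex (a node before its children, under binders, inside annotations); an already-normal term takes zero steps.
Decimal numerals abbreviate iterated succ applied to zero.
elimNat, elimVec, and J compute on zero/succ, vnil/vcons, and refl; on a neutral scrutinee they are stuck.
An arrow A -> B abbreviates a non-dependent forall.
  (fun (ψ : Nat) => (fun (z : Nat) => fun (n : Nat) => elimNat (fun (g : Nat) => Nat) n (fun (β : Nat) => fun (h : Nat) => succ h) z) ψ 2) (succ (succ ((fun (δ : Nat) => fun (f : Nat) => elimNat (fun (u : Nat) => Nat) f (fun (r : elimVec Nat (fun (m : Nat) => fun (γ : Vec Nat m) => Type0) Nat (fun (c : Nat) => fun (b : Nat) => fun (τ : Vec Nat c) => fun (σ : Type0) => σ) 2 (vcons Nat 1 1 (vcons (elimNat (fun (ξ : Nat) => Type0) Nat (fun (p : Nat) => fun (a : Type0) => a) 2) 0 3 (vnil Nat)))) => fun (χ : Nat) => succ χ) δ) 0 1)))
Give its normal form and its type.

resulting normal form:
  5
inferred type:
  Nat


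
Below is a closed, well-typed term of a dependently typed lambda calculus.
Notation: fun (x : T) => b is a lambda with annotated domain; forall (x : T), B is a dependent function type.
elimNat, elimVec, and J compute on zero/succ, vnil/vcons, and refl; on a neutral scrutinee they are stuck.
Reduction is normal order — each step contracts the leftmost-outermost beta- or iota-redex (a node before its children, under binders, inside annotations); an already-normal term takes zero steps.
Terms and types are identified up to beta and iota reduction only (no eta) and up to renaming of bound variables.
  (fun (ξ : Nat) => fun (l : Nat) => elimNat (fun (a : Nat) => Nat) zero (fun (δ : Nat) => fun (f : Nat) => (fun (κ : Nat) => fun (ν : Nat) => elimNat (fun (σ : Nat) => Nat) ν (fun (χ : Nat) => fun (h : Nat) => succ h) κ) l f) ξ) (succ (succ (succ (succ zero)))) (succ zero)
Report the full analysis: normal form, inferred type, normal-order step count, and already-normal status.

reduced normal form:
  succ (succ (succ (succ zero)))
the term's type:
  Nat
reduction steps (normal order): 39
already normal: no
first contracted redex: a beta-redex


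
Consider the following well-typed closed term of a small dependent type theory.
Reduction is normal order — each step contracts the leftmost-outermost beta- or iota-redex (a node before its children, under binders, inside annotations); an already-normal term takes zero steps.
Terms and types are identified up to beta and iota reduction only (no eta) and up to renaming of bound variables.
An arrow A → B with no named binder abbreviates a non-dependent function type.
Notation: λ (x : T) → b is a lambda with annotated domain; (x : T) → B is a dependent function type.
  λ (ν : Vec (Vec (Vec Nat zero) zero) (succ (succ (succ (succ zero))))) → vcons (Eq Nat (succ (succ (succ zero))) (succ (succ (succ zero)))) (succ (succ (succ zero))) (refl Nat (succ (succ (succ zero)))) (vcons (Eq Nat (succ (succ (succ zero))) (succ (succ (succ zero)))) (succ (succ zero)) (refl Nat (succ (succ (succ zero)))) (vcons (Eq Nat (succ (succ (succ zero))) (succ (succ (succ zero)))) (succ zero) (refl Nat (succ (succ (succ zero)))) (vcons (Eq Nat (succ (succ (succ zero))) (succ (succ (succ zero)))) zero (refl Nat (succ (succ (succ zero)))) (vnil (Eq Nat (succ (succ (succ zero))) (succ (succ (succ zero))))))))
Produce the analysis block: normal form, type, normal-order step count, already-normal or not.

reduced normal form:
  λ (ν : Vec (Vec (Vec Nat zero) zero) (succ (succ (succ (succ zero))))) → vcons (Eq Nat (succ (succ (succ zero))) (succ (succ (succ zero)))) (succ (succ (succ zero))) (refl Nat (succ (succ (succ zero)))) (vcons (Eq Nat (succ (succ (succ zero))) (succ (succ (succ zero)))) (succ (succ zero)) (refl Nat (succ (succ (succ zero)))) (vcons (Eq Nat (succ (succ (succ zero))) (succ (succ (succ zero)))) (succ zero) (refl Nat (succ (succ (succ zero)))) (vcons (Eq Nat (succ (succ (succ zero))) (succ (succ (succ zero)))) zero (refl Nat (succ (succ (succ zero)))) (vnil (Eq Nat (succ (succ (succ zero))) (succ (succ (succ zero))))))))
inferred type:
  Vec (Vec (Vec Nat zero) zero) (succ (succ (succ (succ zero)))) → Vec (Eq Nat (succ (succ (succ zero))) (succ (succ (succ zero)))) (succ (succ (succ (succ zero))))
steps to reach normal form (normal order): 0
started in normal form: yes


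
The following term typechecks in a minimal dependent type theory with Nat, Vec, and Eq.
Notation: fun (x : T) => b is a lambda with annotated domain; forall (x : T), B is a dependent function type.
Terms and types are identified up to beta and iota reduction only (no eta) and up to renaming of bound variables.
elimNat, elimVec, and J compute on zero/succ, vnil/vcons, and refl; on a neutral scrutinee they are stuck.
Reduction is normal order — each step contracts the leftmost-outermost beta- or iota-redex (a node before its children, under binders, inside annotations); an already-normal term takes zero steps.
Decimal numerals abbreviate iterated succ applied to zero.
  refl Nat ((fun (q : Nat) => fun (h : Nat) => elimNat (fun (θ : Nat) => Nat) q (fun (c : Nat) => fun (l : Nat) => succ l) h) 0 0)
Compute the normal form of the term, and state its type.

resulting normal form:
  refl Nat 0
the term's type:
  Eq Nat 0 0
observation: normalization takes exactly 3 steps under the normal-order strategy.


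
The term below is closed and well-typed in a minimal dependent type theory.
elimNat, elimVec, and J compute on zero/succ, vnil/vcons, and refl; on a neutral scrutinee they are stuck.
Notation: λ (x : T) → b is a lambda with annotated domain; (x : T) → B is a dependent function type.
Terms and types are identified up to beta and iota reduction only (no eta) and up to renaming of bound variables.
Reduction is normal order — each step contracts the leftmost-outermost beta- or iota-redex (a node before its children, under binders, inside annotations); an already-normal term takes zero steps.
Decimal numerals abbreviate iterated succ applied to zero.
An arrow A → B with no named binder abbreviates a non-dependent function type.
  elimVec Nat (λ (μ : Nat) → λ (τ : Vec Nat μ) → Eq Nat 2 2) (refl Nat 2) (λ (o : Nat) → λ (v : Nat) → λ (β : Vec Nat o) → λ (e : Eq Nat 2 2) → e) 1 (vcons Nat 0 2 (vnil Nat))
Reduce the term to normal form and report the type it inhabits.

normal form:
  refl Nat 2
the term's type:
  Eq Nat 2 2


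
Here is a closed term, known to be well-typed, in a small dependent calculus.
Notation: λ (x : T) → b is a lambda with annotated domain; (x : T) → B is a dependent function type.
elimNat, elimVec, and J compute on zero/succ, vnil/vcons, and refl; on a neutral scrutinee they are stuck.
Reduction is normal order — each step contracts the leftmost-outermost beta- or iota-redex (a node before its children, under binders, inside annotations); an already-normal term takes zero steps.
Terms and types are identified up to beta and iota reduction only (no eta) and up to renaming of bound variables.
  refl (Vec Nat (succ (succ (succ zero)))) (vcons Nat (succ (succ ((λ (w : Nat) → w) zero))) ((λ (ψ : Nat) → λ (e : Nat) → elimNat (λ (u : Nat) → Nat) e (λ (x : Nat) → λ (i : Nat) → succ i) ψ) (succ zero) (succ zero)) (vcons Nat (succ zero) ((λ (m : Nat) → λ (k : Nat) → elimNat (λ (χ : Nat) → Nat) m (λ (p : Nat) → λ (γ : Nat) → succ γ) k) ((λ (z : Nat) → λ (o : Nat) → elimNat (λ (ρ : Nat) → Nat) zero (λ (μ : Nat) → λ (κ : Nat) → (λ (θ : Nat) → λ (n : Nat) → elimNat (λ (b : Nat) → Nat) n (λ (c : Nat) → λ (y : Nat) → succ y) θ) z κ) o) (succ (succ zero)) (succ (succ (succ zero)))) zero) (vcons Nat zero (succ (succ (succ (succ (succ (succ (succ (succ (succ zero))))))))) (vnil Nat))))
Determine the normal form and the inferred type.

reduced normal form:
  refl (Vec Nat (succ (succ (succ zero)))) (vcons Nat (succ (succ zero)) (succ (succ zero)) (vcons Nat (succ zero) (succ (succ (succ (succ (succ (succ zero)))))) (vcons Nat zero (succ (succ (succ (succ (succ (succ (succ (succ (succ zero))))))))) (vnil Nat))))
type:
  Eq (Vec Nat (succ (succ (succ zero)))) (vcons Nat (succ (succ zero)) (succ (succ zero)) (vcons Nat (succ zero) (succ (succ (succ (succ (succ (succ zero)))))) (vcons Nat zero (succ (succ (succ (succ (succ (succ (succ (succ (succ zero))))))))) (vnil Nat)))) (vcons Nat (succ (succ zero)) (succ (succ zero)) (vcons Nat (succ zero) (succ (succ (succ (succ (succ (succ zero)))))) (vcons Nat zero (succ (succ (succ (succ (succ (succ (succ (succ (succ zero))))))))) (vnil Nat))))


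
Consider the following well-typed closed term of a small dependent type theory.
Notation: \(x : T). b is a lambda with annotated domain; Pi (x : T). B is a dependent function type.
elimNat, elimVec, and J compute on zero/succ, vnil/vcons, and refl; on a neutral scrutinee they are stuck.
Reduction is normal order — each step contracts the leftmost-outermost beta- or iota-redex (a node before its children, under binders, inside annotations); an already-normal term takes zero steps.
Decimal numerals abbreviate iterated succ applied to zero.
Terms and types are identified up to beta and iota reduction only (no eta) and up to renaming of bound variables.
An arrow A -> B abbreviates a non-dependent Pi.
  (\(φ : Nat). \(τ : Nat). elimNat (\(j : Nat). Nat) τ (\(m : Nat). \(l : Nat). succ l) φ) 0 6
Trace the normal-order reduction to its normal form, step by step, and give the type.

reduction (normal order):
  (\(φ : Nat). \(τ : Nat). elimNat (\(j : Nat). Nat) τ (\(m : Nat). \(l : Nat). succ l) φ) 0 6
  ~> (\(φ : Nat). elimNat (\(τ : Nat). Nat) φ (\(j : Nat). \(m : Nat). succ m) 0) 6
  ~> elimNat (\(φ : Nat). Nat) 6 (\(τ : Nat). \(j : Nat). succ j) 0
  ~> 6
inferred type:
  Nat


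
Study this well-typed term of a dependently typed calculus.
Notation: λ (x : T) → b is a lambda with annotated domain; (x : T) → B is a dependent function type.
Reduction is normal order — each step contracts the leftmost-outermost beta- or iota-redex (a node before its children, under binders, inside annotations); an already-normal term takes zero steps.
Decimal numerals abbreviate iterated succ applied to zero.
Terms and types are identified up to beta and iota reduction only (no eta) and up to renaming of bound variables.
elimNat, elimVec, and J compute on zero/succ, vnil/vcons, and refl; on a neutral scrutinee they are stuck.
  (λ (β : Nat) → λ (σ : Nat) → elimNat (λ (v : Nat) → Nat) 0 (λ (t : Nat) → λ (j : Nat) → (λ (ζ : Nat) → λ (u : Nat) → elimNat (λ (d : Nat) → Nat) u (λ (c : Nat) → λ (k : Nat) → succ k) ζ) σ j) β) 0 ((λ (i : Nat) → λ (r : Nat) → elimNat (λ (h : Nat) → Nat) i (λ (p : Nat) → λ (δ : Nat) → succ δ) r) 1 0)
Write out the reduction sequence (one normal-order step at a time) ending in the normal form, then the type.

normal-order reduction:
  (λ (β : Nat) → λ (σ : Nat) → elimNat (λ (v : Nat) → Nat) 0 (λ (t : Nat) → λ (j : Nat) → (λ (ζ : Nat) → λ (u : Nat) → elimNat (λ (d : Nat) → Nat) u (λ (c : Nat) → λ (k : Nat) → succ k) ζ) σ j) β) 0 ((λ (i : Nat) → λ (r : Nat) → elimNat (λ (h : Nat) → Nat) i (λ (p : Nat) → λ (δ : Nat) → succ δ) r) 1 0)
  ~> (λ (β : Nat) → elimNat (λ (σ : Nat) → Nat) 0 (λ (v : Nat) → λ (t : Nat) → (λ (j : Nat) → λ (ζ : Nat) → elimNat (λ (u : Nat) → Nat) ζ (λ (d : Nat) → λ (c : Nat) → succ c) j) β t) 0) ((λ (k : Nat) → λ (i : Nat) → elimNat (λ (r : Nat) → Nat) k (λ (h : Nat) → λ (p : Nat) → succ p) i) 1 0)
  ~> elimNat (λ (β : Nat) → Nat) 0 (λ (σ : Nat) → λ (v : Nat) → (λ (t : Nat) → λ (j : Nat) → elimNat (λ (ζ : Nat) → Nat) j (λ (u : Nat) → λ (d : Nat) → succ d) t) ((λ (c : Nat) → λ (k : Nat) → elimNat (λ (i : Nat) → Nat) c (λ (r : Nat) → λ (h : Nat) → succ h) k) 1 0) v) 0
  ~> 0
type:
  Nat


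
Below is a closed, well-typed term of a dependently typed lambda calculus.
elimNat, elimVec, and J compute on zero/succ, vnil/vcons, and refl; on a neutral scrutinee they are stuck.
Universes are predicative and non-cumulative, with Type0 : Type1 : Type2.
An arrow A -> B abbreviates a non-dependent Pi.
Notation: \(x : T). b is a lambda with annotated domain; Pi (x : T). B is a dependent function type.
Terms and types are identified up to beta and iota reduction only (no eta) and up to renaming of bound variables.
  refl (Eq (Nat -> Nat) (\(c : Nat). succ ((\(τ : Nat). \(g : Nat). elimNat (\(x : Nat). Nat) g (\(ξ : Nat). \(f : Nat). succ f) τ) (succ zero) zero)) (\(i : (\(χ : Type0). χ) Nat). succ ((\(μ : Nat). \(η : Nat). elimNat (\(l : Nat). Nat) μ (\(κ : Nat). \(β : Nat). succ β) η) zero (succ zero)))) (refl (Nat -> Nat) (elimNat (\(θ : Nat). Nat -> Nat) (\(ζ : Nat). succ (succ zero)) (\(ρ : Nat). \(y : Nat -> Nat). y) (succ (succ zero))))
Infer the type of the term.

inferred type:
  Eq (Eq (Nat -> Nat) (\(c : Nat). succ (succ zero)) (\(τ : Nat). succ (succ zero))) (refl (Nat -> Nat) (\(g : Nat). succ (succ zero))) (refl (Nat -> Nat) (\(x : Nat). succ (succ zero)))


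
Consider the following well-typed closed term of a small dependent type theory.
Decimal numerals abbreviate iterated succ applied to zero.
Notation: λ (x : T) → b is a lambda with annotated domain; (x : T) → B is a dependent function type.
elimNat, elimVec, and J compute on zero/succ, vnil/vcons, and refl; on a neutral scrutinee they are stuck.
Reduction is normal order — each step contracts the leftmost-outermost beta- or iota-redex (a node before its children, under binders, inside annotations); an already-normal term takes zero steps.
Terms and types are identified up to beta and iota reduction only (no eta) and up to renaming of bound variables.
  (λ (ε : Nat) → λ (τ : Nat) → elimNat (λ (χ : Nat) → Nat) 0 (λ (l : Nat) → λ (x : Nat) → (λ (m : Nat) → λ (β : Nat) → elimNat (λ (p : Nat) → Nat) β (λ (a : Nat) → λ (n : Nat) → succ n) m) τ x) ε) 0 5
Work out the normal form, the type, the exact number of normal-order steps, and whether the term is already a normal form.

reduced normal form:
  0
the term's type:
  Nat
normal-order step count: 3
already normal: no
first contracted redex: a beta-redex


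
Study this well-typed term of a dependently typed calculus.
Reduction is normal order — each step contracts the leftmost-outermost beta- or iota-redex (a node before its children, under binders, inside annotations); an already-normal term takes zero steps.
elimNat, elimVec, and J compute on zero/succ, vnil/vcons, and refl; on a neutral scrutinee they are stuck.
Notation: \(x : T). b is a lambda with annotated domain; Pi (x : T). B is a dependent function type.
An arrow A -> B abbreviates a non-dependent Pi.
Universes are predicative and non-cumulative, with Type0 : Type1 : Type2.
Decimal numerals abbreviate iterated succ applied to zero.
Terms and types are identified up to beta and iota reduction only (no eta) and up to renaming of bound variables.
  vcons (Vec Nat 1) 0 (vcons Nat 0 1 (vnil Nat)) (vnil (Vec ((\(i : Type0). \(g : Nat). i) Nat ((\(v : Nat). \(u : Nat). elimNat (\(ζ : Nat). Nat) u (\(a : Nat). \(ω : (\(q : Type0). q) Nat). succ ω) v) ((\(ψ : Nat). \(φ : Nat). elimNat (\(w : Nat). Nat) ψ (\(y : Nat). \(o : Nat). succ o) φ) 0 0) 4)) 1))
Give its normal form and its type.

normal form:
  vcons (Vec Nat 1) 0 (vcons Nat 0 1 (vnil Nat)) (vnil (Vec Nat 1))
inferred type:
  Vec (Vec Nat 1) 1


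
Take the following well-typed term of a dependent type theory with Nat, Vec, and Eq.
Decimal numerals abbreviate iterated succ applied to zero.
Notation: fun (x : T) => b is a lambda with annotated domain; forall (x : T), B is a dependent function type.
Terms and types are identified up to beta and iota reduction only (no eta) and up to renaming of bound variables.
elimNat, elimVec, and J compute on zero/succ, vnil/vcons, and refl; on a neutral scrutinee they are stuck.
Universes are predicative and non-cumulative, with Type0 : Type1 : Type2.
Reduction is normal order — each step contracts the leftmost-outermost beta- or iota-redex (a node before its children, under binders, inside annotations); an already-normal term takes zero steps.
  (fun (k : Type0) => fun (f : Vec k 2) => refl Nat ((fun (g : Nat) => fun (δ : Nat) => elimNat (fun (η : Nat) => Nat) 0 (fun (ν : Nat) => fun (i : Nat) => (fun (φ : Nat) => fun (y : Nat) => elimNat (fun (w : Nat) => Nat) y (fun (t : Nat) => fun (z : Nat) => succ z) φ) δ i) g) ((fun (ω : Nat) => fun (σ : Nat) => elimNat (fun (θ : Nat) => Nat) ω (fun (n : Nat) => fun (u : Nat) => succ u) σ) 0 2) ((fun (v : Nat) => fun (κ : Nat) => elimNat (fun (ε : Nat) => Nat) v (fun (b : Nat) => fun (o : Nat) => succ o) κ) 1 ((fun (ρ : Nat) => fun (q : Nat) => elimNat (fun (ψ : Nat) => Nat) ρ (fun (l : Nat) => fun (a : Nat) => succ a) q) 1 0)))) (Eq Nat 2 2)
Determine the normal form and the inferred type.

normal form:
  fun (k : Vec (Eq Nat 2 2) 2) => refl Nat 4
inferred type:
  forall (k : Vec (Eq Nat 2 2) 2), Eq Nat 4 4
observation: contracting a beta-redex first, the term normalizes in 37 steps.
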